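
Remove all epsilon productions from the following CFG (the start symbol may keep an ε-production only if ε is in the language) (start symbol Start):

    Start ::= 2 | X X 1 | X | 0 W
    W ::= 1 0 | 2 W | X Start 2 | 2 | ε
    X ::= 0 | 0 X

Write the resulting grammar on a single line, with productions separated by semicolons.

Nullable set = {W}.
ε ∉ L(G), so no ε-production is kept.
Expand every rule over subsets of its nullable positions: Start → 0 W gives 0 W | 0. W → 2 W gives 2 W | 2.

Start ::= 2 | X X 1 | X | 0 W | 0; W ::= 1 0 | 2 W | 2 | X Start 2; X ::= 0 | 0 X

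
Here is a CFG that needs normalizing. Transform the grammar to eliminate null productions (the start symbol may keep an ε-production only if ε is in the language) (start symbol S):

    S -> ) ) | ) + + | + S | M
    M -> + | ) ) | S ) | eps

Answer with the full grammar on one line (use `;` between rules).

Nullable set = {M, S}.
ε ∈ L(G) since S is nullable, so keep S → ε.
Add the nullable-subset variants: S → + S gives + S | +. M → S ) gives S ) | ).

S -> ) ) | ) + + | + S | + | M | eps; M -> + | ) ) | S ) | )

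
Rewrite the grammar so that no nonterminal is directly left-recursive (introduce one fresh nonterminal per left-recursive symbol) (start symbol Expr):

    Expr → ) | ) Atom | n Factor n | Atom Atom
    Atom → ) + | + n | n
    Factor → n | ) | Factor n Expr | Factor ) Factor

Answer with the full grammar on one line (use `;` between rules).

Left recursion appears on Factor.
For Factor: α = {n Expr, ) Factor}, β = {n, )}. Rewrite as Factor → β Factor1 and Factor1 → α Factor1 | ε.

Expr → ) | ) Atom | n Factor n | Atom Atom; Atom → ) + | + n | n; Factor → n Factor1 | ) Factor1; Factor1 → n Expr Factor1 | ) Factor Factor1 | ε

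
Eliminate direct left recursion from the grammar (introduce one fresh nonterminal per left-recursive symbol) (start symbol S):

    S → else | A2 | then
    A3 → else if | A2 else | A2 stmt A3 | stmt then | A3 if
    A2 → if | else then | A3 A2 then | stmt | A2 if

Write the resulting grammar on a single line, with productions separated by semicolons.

Left recursion appears on A3, A2.
For A3: α = {if}, β = {else if, A2 else, A2 stmt A3, stmt then}. Rewrite as A3 → β A3' and A3' → α A3' | ε.
For A2: α = {if}, β = {if, else then, A3 A2 then, stmt}. Rewrite as A2 → β A2' and A2' → α A2' | ε.

S → else | A2 | then; A3 → else if A3' | A2 else A3' | A2 stmt A3 A3' | stmt then A3'; A2 → if A2' | else then A2' | A3 A2 then A2' | stmt A2'; A3' → if A3' | eps; A2' → if A2' | eps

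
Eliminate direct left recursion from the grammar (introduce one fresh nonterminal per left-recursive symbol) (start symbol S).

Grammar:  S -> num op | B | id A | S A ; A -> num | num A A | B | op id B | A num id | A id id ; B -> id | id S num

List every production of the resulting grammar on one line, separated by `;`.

S, A are directly left-recursive.
For S: α = {A}, β = {num op, B, id A}. Rewrite as S → β S' and S' → α S' | ε.
For A: α = {num id, id id}, β = {num, num A A, B, op id B}. Rewrite as A → β A' and A' → α A' | ε.

S -> num op S' | B S' | id A S'; A -> num A' | num A A A' | B A' | op id B A'; B -> id | id S num; S' -> A S' | epsilon; A' -> num id A' | id id A' | epsilon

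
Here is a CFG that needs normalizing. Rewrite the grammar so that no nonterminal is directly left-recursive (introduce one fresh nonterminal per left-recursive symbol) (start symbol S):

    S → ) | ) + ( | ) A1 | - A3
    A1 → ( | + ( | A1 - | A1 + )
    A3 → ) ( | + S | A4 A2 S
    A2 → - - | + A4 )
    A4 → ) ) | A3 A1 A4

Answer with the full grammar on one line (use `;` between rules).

S → ) | ) + ( | ) A1 | - A3; A1 → ( A1' | + ( A1'; A3 → ) ( | + S | A4 A2 S; A2 → - - | + A4 ); A4 → ) ) | A3 A1 A4; A1' → - A1' | + ) A1' | eps

Directly left-recursive nonterminal: A1.
For A1: α = {-, + )}, β = {(, + (}. Rewrite as A1 → β A1' and A1' → α A1' | ε.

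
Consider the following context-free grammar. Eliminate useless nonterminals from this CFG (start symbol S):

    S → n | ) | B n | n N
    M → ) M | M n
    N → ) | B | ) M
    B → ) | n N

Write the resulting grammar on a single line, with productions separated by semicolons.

Generating nonterminals: {B, N, S}.
Reachable from S after that: {B, N, S}.
Removed useless symbols: {M} and every production mentioning them.

S → n | ) | B n | n N; N → ) | B; B → ) | n N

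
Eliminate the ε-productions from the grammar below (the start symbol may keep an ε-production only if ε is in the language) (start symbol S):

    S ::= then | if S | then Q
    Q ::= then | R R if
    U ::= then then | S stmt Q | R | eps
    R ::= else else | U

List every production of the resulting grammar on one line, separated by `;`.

The nullable symbols are {R, U}.
ε ∉ L(G), so no ε-production is kept.
For each production, add variants omitting each subset of nullable occurrences: Q → R R if gives R R if | R if | if.

S ::= then | if S | then Q; Q ::= then | R R if | R if | if; U ::= then then | S stmt Q | R; R ::= else else | U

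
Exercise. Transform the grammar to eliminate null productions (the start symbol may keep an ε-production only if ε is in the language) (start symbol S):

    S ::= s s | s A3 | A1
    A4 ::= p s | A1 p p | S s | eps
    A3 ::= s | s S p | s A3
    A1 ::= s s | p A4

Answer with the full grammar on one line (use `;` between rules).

S ::= s s | s A3 | A1; A4 ::= p s | A1 p p | S s; A3 ::= s | s S p | s A3; A1 ::= s s | p A4 | p

Nullable set = {A4}.
ε ∉ L(G), so no ε-production is kept.
Add the nullable-subset variants: A1 → p A4 gives p A4 | p.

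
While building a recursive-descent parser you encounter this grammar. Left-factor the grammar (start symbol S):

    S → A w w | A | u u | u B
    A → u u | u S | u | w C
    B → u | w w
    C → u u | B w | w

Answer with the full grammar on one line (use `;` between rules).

S has alternatives sharing prefix 'A': factor to S → A S' with S' → w w | ε.
S has alternatives sharing prefix 'u': factor to S → u S'' with S'' → u | B.
A has alternatives sharing prefix 'u': factor to A → u A' with A' → u | S | ε.

S → A S' | u S''; A → w C | u A'; B → u | w w; C → u u | B w | w; S' → w w | ε; S'' → u | B; A' → u | S | ε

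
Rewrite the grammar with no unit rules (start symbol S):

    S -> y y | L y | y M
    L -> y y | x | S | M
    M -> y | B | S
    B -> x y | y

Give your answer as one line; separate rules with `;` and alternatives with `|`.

Unit pairs: L ⇒* {B, M, S}; M ⇒* {B, S}.
Replace each nonterminal's rules with the union of the non-unit rules of every nonterminal it unit-derives.

S -> y y | L y | y M; L -> y y | x | x y | y | L y | y M; M -> x y | y | y y | L y | y M; B -> x y | y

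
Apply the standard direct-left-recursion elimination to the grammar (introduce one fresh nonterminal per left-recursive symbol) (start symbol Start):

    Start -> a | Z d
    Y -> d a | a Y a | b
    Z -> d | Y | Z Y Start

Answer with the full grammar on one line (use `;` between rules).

Start -> a | Z d; Y -> d a | a Y a | b; Z -> d Z1 | Y Z1; Z1 -> Y Start Z1 | ε

Z is directly left-recursive.
For Z: α = {Y Start}, β = {d, Y}. Rewrite as Z → β Z1 and Z1 → α Z1 | ε.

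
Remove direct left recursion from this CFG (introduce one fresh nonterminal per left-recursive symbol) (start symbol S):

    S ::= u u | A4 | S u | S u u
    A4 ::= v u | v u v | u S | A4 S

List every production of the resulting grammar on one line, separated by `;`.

Left recursion appears on S, A4.
For S: α = {u, u u}, β = {u u, A4}. Rewrite as S → β S' and S' → α S' | ε.
For A4: α = {S}, β = {v u, v u v, u S}. Rewrite as A4 → β A4' and A4' → α A4' | ε.

S ::= u u S' | A4 S'; A4 ::= v u A4' | v u v A4' | u S A4'; S' ::= u S' | u u S' | eps; A4' ::= S A4' | eps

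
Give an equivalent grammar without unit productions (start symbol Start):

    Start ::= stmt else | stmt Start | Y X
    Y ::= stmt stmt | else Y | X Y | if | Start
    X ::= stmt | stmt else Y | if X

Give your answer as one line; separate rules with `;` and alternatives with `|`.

Unit pairs: Y ⇒* {Start}.
Replace each nonterminal's rules with the union of the non-unit rules of every nonterminal it unit-derives.

Start ::= stmt else | stmt Start | Y X; Y ::= stmt else | stmt Start | Y X | stmt stmt | else Y | X Y | if; X ::= stmt | stmt else Y | if X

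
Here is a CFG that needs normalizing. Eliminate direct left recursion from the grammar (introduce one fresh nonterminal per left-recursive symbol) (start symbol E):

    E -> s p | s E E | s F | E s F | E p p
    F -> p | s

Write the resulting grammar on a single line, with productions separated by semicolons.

E -> s p E' | s E E E' | s F E'; F -> p | s; E' -> s F E' | p p E' | ε

Left recursion appears on E.
For E: α = {s F, p p}, β = {s p, s E E, s F}. Rewrite as E → β E' and E' → α E' | ε.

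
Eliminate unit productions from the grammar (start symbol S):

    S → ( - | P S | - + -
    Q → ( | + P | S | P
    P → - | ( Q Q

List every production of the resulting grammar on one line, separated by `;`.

S → ( - | P S | - + -; Q → ( - | P S | - + - | - | ( Q Q | ( | + P; P → - | ( Q Q

Unit pairs: Q ⇒* {P, S}.
For every A with A ⇒* B via unit rules, add B's non-unit alternatives to A; then delete every rule of the form X → Y.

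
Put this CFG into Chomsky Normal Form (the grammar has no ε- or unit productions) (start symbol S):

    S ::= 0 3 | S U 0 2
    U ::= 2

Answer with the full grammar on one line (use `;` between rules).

S ::= X1 X2 | S Y1; U ::= 2; X1 ::= 0; X2 ::= 3; X3 ::= 2; Y1 ::= U Y2; Y2 ::= X1 X3

Introduce a nonterminal for each terminal appearing in a rule of length ≥ 2: X1 → 0, X2 → 3, X3 → 2.
Binarize each right-hand side of length ≥ 3 by chaining fresh nonterminals (Y1, Y2, …): affected rules were S → S U X1 X3.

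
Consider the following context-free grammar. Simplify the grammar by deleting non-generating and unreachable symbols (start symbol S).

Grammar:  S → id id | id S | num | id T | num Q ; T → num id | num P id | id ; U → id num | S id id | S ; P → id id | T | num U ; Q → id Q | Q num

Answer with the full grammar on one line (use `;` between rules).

S → id id | id S | num | id T; T → num id | num P id | id; U → id num | S id id | S; P → id id | T | num U

Generating nonterminals: {P, S, T, U}.
Reachable from S after that: {P, S, T, U}.
Removed useless symbols: {Q} and every production mentioning them.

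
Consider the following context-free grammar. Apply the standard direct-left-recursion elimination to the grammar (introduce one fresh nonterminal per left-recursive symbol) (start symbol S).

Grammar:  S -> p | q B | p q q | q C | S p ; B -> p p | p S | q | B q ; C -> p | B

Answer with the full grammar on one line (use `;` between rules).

S -> p S' | q B S' | p q q S' | q C S'; B -> p p B' | p S B' | q B'; C -> p | B; S' -> p S' | ε; B' -> q B' | ε

S, B are directly left-recursive.
For S: α = {p}, β = {p, q B, p q q, q C}. Rewrite as S → β S' and S' → α S' | ε.
For B: α = {q}, β = {p p, p S, q}. Rewrite as B → β B' and B' → α B' | ε.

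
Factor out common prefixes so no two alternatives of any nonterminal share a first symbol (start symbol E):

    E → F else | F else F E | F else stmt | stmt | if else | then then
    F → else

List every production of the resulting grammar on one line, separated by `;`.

E has alternatives sharing prefix 'F else': factor to E → F else E' with E' → ε | F E | stmt.

E → stmt | if else | then then | F else E'; F → else; E' → ε | F E | stmt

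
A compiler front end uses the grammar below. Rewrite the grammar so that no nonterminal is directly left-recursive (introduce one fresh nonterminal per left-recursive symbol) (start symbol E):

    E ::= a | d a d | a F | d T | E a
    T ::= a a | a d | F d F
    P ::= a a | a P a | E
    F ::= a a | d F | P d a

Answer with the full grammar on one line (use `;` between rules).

E is directly left-recursive.
For E: α = {a}, β = {a, d a d, a F, d T}. Rewrite as E → β E' and E' → α E' | ε.

E ::= a E' | d a d E' | a F E' | d T E'; T ::= a a | a d | F d F; P ::= a a | a P a | E; F ::= a a | d F | P d a; E' ::= a E' | ε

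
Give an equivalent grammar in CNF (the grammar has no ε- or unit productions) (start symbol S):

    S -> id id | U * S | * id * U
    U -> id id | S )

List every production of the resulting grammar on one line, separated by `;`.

S -> X1 X1 | U Y1 | X2 Y2; U -> X1 X1 | S X3; X1 -> id; X2 -> *; X3 -> ); Y1 -> X2 S; Y2 -> X1 Y3; Y3 -> X2 U

Introduce a nonterminal for each terminal appearing in a rule of length ≥ 2: X1 → id, X2 → *, X3 → ).
Binarize each right-hand side of length ≥ 3 by chaining fresh nonterminals (Y1, Y2, …): affected rules were S → U X2 S; S → X2 X1 X2 U.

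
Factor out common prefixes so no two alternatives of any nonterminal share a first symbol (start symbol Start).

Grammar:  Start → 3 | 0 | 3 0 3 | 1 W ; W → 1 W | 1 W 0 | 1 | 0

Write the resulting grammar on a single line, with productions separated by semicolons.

Start has alternatives sharing prefix '3': factor to Start → 3 Start1 with Start1 → ε | 0 3.
W has alternatives sharing prefix '1': factor to W → 1 W1 with W1 → W | W 0 | ε.
W1 has alternatives sharing prefix 'W': factor to W1 → W W11 with W11 → ε | 0.

Start → 0 | 1 W | 3 Start1; W → 0 | 1 W1; Start1 → ε | 0 3; W1 → ε | W W11; W11 → ε | 0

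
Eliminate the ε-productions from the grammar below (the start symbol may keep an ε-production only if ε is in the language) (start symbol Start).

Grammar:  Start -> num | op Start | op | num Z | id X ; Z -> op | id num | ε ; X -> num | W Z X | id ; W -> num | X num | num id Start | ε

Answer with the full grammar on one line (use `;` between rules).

Start -> num | op Start | op | num Z | id X; Z -> op | id num; X -> num | W Z X | W X | Z X | id; W -> num | X num | num id Start

Nullable nonterminals: {W, Z}.
ε ∉ L(G), so no ε-production is kept.
Add the nullable-subset variants: X → W Z X gives W Z X | W X | Z X.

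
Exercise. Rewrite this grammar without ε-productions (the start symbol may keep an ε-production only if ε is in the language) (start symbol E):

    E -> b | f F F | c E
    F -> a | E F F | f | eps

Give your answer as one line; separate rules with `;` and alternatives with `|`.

E -> b | f F F | f F | f | c E; F -> a | E F F | E F | E | f

Nullable nonterminals: {F}.
ε ∉ L(G), so no ε-production is kept.
Expand every rule over subsets of its nullable positions: E → f F F gives f F F | f F | f. F → E F F gives E F F | E F | E.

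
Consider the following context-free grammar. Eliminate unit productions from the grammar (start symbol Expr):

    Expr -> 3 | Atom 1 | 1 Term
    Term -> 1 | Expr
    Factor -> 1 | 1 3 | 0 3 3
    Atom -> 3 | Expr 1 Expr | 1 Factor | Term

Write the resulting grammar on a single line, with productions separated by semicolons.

Expr -> 3 | Atom 1 | 1 Term; Term -> 1 | 3 | Atom 1 | 1 Term; Factor -> 1 | 1 3 | 0 3 3; Atom -> 1 | 3 | Expr 1 Expr | 1 Factor | Atom 1 | 1 Term

Unit pairs: Atom ⇒* {Expr, Term}; Term ⇒* {Expr}.
Replace each nonterminal's rules with the union of the non-unit rules of every nonterminal it unit-derives.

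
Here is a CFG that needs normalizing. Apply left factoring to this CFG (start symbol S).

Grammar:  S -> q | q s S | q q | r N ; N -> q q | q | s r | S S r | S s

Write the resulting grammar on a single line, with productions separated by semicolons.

S has alternatives sharing prefix 'q': factor to S → q S' with S' → ε | s S | q.
N has alternatives sharing prefix 'q': factor to N → q N' with N' → q | ε.
N has alternatives sharing prefix 'S': factor to N → S N'' with N'' → S r | s.

S -> r N | q S'; N -> s r | q N' | S N''; S' -> epsilon | s S | q; N' -> q | epsilon; N'' -> S r | s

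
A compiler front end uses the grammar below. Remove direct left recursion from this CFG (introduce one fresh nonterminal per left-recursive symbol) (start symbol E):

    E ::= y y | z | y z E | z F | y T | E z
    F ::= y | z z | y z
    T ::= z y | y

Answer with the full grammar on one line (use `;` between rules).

E is directly left-recursive.
For E: α = {z}, β = {y y, z, y z E, z F, y T}. Rewrite as E → β E' and E' → α E' | ε.

E ::= y y E' | z E' | y z E E' | z F E' | y T E'; F ::= y | z z | y z; T ::= z y | y; E' ::= z E' | ε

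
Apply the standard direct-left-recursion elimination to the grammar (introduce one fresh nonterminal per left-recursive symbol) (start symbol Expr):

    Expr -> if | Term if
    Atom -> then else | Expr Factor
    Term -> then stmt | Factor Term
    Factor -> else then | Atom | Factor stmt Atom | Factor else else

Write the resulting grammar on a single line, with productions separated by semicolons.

Expr -> if | Term if; Atom -> then else | Expr Factor; Term -> then stmt | Factor Term; Factor -> else then Factor1 | Atom Factor1; Factor1 -> stmt Atom Factor1 | else else Factor1 | ε

Left recursion appears on Factor.
For Factor: α = {stmt Atom, else else}, β = {else then, Atom}. Rewrite as Factor → β Factor1 and Factor1 → α Factor1 | ε.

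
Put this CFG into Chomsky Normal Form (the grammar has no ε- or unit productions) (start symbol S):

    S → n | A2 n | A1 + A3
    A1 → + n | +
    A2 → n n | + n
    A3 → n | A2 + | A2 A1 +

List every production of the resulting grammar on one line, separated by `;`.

Introduce a nonterminal for each terminal appearing in a rule of length ≥ 2: X1 → n, X2 → +.
Binarize each right-hand side of length ≥ 3 by chaining fresh nonterminals (Y1, Y2, …): affected rules were S → A1 X2 A3; A3 → A2 A1 X2.

S → n | A2 X1 | A1 Y1; A1 → X2 X1 | +; A2 → X1 X1 | X2 X1; A3 → n | A2 X2 | A2 Y2; X1 → n; X2 → +; Y1 → X2 A3; Y2 → A1 X2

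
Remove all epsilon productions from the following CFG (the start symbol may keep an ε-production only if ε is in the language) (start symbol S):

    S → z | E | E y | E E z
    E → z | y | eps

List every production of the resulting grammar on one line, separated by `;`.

S → z | E | E y | y | E E z | E z | ε; E → z | y

The nullable symbols are {E, S}.
ε ∈ L(G) since S is nullable, so keep S → ε.
Expand every rule over subsets of its nullable positions: S → E y gives E y | y. S → E E z gives E E z | E z.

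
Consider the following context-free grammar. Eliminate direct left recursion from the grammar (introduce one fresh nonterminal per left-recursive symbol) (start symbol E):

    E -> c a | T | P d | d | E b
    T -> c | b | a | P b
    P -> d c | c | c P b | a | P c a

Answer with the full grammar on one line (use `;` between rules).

Left recursion appears on E, P.
For E: α = {b}, β = {c a, T, P d, d}. Rewrite as E → β E' and E' → α E' | ε.
For P: α = {c a}, β = {d c, c, c P b, a}. Rewrite as P → β P' and P' → α P' | ε.

E -> c a E' | T E' | P d E' | d E'; T -> c | b | a | P b; P -> d c P' | c P' | c P b P' | a P'; E' -> b E' | ε; P' -> c a P' | ε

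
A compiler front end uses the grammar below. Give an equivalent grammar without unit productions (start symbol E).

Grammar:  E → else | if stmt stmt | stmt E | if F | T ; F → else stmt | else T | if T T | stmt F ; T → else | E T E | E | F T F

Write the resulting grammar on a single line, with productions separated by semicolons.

Unit pairs: E ⇒* {T}; T ⇒* {E}.
For every A with A ⇒* B via unit rules, add B's non-unit alternatives to A; then delete every rule of the form X → Y.

E → else | if stmt stmt | stmt E | if F | E T E | F T F; F → else stmt | else T | if T T | stmt F; T → else | if stmt stmt | stmt E | if F | E T E | F T F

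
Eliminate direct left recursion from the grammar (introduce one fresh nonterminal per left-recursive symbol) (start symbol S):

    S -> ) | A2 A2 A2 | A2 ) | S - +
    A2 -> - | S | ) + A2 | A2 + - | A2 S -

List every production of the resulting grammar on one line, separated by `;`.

S -> ) S' | A2 A2 A2 S' | A2 ) S'; A2 -> - A2' | S A2' | ) + A2 A2'; S' -> - + S' | ε; A2' -> + - A2' | S - A2' | ε

S, A2 are directly left-recursive.
For S: α = {- +}, β = {), A2 A2 A2, A2 )}. Rewrite as S → β S' and S' → α S' | ε.
For A2: α = {+ -, S -}, β = {-, S, ) + A2}. Rewrite as A2 → β A2' and A2' → α A2' | ε.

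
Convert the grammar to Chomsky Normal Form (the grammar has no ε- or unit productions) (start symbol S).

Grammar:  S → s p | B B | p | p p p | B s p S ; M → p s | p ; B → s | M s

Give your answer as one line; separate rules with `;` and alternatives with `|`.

Introduce a nonterminal for each terminal appearing in a rule of length ≥ 2: X1 → s, X2 → p.
Binarize each right-hand side of length ≥ 3 by chaining fresh nonterminals (Y1, Y2, …): affected rules were S → X2 X2 X2; S → B X1 X2 S.

S → X1 X2 | B B | p | X2 Y1 | B Y2; M → X2 X1 | p; B → s | M X1; X1 → s; X2 → p; Y1 → X2 X2; Y2 → X1 Y3; Y3 → X2 S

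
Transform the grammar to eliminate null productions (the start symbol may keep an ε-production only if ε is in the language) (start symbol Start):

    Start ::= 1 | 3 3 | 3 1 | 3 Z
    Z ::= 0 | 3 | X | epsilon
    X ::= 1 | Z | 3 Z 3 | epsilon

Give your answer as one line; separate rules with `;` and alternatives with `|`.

Nullable nonterminals: {X, Z}.
ε ∉ L(G), so no ε-production is kept.
Expand every rule over subsets of its nullable positions: Start → 3 Z gives 3 Z | 3. X → 3 Z 3 gives 3 Z 3 | 3 3.

Start ::= 1 | 3 3 | 3 1 | 3 Z | 3; Z ::= 0 | 3 | X; X ::= 1 | Z | 3 Z 3 | 3 3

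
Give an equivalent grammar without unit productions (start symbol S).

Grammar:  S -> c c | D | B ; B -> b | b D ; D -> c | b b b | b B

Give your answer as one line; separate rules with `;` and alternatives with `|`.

S -> b | b D | c | b b b | b B | c c; B -> b | b D; D -> c | b b b | b B

Unit pairs: S ⇒* {B, D}.
For each unit pair (A, B), copy every non-unit production of B to A, then drop all unit productions.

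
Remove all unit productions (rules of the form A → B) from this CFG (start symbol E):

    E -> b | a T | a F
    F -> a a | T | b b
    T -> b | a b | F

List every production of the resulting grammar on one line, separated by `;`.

E -> b | a T | a F; F -> a a | b b | b | a b; T -> a a | b b | b | a b

Unit pairs: F ⇒* {T}; T ⇒* {F}.
For every A with A ⇒* B via unit rules, add B's non-unit alternatives to A; then delete every rule of the form X → Y.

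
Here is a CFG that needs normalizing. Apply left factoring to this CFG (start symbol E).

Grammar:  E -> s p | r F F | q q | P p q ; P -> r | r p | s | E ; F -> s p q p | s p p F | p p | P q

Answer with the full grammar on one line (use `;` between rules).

E -> s p | r F F | q q | P p q; P -> s | E | r P'; F -> p p | P q | s p F'; P' -> ε | p; F' -> q p | p F

P has alternatives sharing prefix 'r': factor to P → r P' with P' → ε | p.
F has alternatives sharing prefix 's p': factor to F → s p F' with F' → q p | p F.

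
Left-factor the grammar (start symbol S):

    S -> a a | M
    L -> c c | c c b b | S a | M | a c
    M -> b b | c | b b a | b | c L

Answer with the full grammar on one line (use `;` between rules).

L has alternatives sharing prefix 'c c': factor to L → c c L' with L' → ε | b b.
M has alternatives sharing prefix 'b': factor to M → b M' with M' → b | b a | ε.
M has alternatives sharing prefix 'c': factor to M → c M'' with M'' → ε | L.
M' has alternatives sharing prefix 'b': factor to M' → b M''' with M''' → ε | a.

S -> a a | M; L -> S a | M | a c | c c L'; M -> b M' | c M''; L' -> eps | b b; M' -> eps | b M'''; M'' -> eps | L; M''' -> eps | a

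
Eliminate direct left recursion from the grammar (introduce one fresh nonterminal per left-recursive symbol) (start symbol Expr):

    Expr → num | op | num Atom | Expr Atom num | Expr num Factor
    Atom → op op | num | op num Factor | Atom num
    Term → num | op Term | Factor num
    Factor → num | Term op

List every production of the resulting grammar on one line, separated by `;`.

Expr → num Expr1 | op Expr1 | num Atom Expr1; Atom → op op Atom1 | num Atom1 | op num Factor Atom1; Term → num | op Term | Factor num; Factor → num | Term op; Expr1 → Atom num Expr1 | num Factor Expr1 | ε; Atom1 → num Atom1 | ε

Left recursion appears on Expr, Atom.
For Expr: α = {Atom num, num Factor}, β = {num, op, num Atom}. Rewrite as Expr → β Expr1 and Expr1 → α Expr1 | ε.
For Atom: α = {num}, β = {op op, num, op num Factor}. Rewrite as Atom → β Atom1 and Atom1 → α Atom1 | ε.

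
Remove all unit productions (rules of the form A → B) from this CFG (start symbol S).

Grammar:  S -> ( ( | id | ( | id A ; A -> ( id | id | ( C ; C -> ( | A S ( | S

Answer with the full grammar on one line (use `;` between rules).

Unit pairs: C ⇒* {S}.
Replace each nonterminal's rules with the union of the non-unit rules of every nonterminal it unit-derives.

S -> ( ( | id | ( | id A; A -> ( id | id | ( C; C -> ( | A S ( | ( ( | id | id A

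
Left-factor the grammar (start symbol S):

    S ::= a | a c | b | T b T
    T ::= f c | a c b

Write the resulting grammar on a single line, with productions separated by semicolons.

S has alternatives sharing prefix 'a': factor to S → a S' with S' → ε | c.

S ::= b | T b T | a S'; T ::= f c | a c b; S' ::= ε | c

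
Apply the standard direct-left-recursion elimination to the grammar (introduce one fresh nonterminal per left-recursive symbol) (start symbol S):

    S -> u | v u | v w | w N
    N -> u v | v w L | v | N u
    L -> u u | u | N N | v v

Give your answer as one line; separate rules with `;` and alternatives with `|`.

N is directly left-recursive.
For N: α = {u}, β = {u v, v w L, v}. Rewrite as N → β N' and N' → α N' | ε.

S -> u | v u | v w | w N; N -> u v N' | v w L N' | v N'; L -> u u | u | N N | v v; N' -> u N' | ε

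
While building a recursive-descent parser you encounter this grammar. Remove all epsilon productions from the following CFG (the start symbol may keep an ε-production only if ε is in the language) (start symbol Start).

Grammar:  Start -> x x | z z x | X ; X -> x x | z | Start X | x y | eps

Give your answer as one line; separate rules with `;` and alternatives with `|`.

The nullable symbols are {Start, X}.
ε ∈ L(G) since Start is nullable, so keep Start → ε.
Add the nullable-subset variants: X → Start X gives Start X | Start.

Start -> x x | z z x | X | eps; X -> x x | z | Start X | Start | x y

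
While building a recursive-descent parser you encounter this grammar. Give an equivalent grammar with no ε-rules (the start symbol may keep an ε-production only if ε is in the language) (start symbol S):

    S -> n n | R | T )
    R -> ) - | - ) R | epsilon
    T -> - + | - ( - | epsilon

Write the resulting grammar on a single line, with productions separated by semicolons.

Nullable set = {R, S, T}.
ε ∈ L(G) since S is nullable, so keep S → ε.
For each production, add variants omitting each subset of nullable occurrences: S → T ) gives T ) | ). R → - ) R gives - ) R | - ).

S -> n n | R | T ) | ) | ε; R -> ) - | - ) R | - ); T -> - + | - ( -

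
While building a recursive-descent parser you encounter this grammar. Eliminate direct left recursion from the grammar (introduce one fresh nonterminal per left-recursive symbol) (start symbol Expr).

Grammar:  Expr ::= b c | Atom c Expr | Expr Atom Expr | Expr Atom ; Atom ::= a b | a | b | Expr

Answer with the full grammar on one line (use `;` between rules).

Directly left-recursive nonterminal: Expr.
For Expr: α = {Atom Expr, Atom}, β = {b c, Atom c Expr}. Rewrite as Expr → β Expr1 and Expr1 → α Expr1 | ε.

Expr ::= b c Expr1 | Atom c Expr Expr1; Atom ::= a b | a | b | Expr; Expr1 ::= Atom Expr Expr1 | Atom Expr1 | ε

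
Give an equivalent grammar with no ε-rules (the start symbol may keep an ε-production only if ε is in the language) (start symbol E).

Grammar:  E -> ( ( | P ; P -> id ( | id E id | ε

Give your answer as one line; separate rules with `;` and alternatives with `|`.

E -> ( ( | P | ε; P -> id ( | id E id | id id

Nullable set = {E, P}.
ε ∈ L(G) since E is nullable, so keep E → ε.
Expand every rule over subsets of its nullable positions: P → id E id gives id E id | id id.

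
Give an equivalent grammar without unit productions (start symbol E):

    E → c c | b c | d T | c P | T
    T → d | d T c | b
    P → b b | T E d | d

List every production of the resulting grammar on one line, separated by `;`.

E → c c | b c | d T | c P | d | d T c | b; T → d | d T c | b; P → b b | T E d | d

Unit pairs: E ⇒* {T}.
For every A with A ⇒* B via unit rules, add B's non-unit alternatives to A; then delete every rule of the form X → Y.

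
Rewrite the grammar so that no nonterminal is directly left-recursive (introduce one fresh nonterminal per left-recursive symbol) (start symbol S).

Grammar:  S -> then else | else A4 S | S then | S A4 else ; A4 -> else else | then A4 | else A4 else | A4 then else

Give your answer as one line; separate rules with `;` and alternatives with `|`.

S, A4 are directly left-recursive.
For S: α = {then, A4 else}, β = {then else, else A4 S}. Rewrite as S → β S' and S' → α S' | ε.
For A4: α = {then else}, β = {else else, then A4, else A4 else}. Rewrite as A4 → β A4' and A4' → α A4' | ε.

S -> then else S' | else A4 S S'; A4 -> else else A4' | then A4 A4' | else A4 else A4'; S' -> then S' | A4 else S' | ε; A4' -> then else A4' | ε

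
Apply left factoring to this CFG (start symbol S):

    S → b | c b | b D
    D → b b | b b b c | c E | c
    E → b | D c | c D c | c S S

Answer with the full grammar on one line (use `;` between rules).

S → c b | b S'; D → b b D' | c D''; E → b | D c | c E'; S' → ε | D; D' → ε | b c; D'' → E | ε; E' → D c | S S

S has alternatives sharing prefix 'b': factor to S → b S' with S' → ε | D.
D has alternatives sharing prefix 'b b': factor to D → b b D' with D' → ε | b c.
D has alternatives sharing prefix 'c': factor to D → c D'' with D'' → E | ε.
E has alternatives sharing prefix 'c': factor to E → c E' with E' → D c | S S.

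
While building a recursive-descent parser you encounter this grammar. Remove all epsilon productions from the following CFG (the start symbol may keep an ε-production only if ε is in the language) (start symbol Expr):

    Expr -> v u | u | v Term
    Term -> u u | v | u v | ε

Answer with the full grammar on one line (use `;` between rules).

The nullable symbols are {Term}.
ε ∉ L(G), so no ε-production is kept.
Add the nullable-subset variants: Expr → v Term gives v Term | v.

Expr -> v u | u | v Term | v; Term -> u u | v | u v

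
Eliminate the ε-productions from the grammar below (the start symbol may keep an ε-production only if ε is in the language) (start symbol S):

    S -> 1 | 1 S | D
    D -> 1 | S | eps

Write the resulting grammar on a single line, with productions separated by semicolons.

S -> 1 | 1 S | D | eps; D -> 1 | S

Nullable set = {D, S}.
ε ∈ L(G) since S is nullable, so keep S → ε.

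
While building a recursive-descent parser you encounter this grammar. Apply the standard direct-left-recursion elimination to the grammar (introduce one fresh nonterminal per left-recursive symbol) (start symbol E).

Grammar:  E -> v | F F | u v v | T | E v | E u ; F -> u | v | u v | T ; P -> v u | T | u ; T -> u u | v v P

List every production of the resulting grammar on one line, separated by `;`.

E -> v E' | F F E' | u v v E' | T E'; F -> u | v | u v | T; P -> v u | T | u; T -> u u | v v P; E' -> v E' | u E' | ε

E is directly left-recursive.
For E: α = {v, u}, β = {v, F F, u v v, T}. Rewrite as E → β E' and E' → α E' | ε.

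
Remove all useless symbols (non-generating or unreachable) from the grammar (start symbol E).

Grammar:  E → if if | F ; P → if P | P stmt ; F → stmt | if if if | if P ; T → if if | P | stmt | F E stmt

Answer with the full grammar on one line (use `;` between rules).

Generating nonterminals: {E, F, T}.
Reachable from E after that: {E, F}.
Removed useless symbols: {P, T} and every production mentioning them.

E → if if | F; F → stmt | if if if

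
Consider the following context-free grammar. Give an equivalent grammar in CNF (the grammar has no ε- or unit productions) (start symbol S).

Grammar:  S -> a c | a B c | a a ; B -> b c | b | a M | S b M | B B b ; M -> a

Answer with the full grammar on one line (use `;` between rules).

S -> X1 X2 | X1 Y1 | X1 X1; B -> X3 X2 | b | X1 M | S Y2 | B Y3; M -> a; X1 -> a; X2 -> c; X3 -> b; Y1 -> B X2; Y2 -> X3 M; Y3 -> B X3

Introduce a nonterminal for each terminal appearing in a rule of length ≥ 2: X1 → a, X2 → c, X3 → b.
Binarize each right-hand side of length ≥ 3 by chaining fresh nonterminals (Y1, Y2, …): affected rules were S → X1 B X2; B → S X3 M; B → B B X3.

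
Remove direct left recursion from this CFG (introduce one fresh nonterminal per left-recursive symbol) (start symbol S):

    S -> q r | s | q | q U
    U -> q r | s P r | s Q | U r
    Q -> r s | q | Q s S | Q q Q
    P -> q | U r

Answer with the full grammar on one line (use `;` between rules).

S -> q r | s | q | q U; U -> q r U' | s P r U' | s Q U'; Q -> r s Q' | q Q'; P -> q | U r; U' -> r U' | ε; Q' -> s S Q' | q Q Q' | ε

U, Q are directly left-recursive.
For U: α = {r}, β = {q r, s P r, s Q}. Rewrite as U → β U' and U' → α U' | ε.
For Q: α = {s S, q Q}, β = {r s, q}. Rewrite as Q → β Q' and Q' → α Q' | ε.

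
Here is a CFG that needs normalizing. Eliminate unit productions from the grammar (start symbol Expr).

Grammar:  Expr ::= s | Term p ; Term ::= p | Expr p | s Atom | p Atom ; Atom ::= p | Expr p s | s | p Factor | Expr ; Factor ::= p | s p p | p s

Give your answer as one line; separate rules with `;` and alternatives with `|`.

Expr ::= s | Term p; Term ::= p | Expr p | s Atom | p Atom; Atom ::= p | Expr p s | s | p Factor | Term p; Factor ::= p | s p p | p s

Unit pairs: Atom ⇒* {Expr}.
For each unit pair (A, B), copy every non-unit production of B to A, then drop all unit productions.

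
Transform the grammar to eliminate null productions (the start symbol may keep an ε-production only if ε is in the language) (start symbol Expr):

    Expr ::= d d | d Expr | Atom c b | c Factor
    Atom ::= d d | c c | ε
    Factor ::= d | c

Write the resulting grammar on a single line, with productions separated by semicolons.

Nullable nonterminals: {Atom}.
ε ∉ L(G), so no ε-production is kept.
Add the nullable-subset variants: Expr → Atom c b gives Atom c b | c b.

Expr ::= d d | d Expr | Atom c b | c b | c Factor; Atom ::= d d | c c; Factor ::= d | c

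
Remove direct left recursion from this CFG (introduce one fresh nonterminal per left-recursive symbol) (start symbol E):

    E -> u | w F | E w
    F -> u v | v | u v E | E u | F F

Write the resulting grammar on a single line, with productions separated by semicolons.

E, F are directly left-recursive.
For E: α = {w}, β = {u, w F}. Rewrite as E → β E' and E' → α E' | ε.
For F: α = {F}, β = {u v, v, u v E, E u}. Rewrite as F → β F' and F' → α F' | ε.

E -> u E' | w F E'; F -> u v F' | v F' | u v E F' | E u F'; E' -> w E' | ε; F' -> F F' | ε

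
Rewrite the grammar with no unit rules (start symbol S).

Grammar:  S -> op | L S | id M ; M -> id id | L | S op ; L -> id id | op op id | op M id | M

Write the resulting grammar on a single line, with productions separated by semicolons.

S -> op | L S | id M; M -> id id | op op id | op M id | S op; L -> id id | op op id | op M id | S op

Unit pairs: L ⇒* {M}; M ⇒* {L}.
Replace each nonterminal's rules with the union of the non-unit rules of every nonterminal it unit-derives.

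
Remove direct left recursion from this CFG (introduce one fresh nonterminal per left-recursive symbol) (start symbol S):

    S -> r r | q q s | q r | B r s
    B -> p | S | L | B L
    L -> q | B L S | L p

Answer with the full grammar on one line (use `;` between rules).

B, L are directly left-recursive.
For B: α = {L}, β = {p, S, L}. Rewrite as B → β B' and B' → α B' | ε.
For L: α = {p}, β = {q, B L S}. Rewrite as L → β L' and L' → α L' | ε.

S -> r r | q q s | q r | B r s; B -> p B' | S B' | L B'; L -> q L' | B L S L'; B' -> L B' | ε; L' -> p L' | ε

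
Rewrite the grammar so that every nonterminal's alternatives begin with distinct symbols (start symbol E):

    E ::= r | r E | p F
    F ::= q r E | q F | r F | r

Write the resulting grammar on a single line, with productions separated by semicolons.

E ::= p F | r E'; F ::= q F' | r F''; E' ::= epsilon | E; F' ::= r E | F; F'' ::= F | epsilon

E has alternatives sharing prefix 'r': factor to E → r E' with E' → ε | E.
F has alternatives sharing prefix 'q': factor to F → q F' with F' → r E | F.
F has alternatives sharing prefix 'r': factor to F → r F'' with F'' → F | ε.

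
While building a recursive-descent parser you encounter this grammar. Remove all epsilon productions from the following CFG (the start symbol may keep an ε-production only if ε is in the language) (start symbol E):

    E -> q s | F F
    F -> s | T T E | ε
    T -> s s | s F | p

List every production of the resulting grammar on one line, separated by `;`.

E -> q s | F F | F | ε; F -> s | T T E | T T; T -> s s | s F | s | p

Nullable nonterminals: {E, F}.
ε ∈ L(G) since E is nullable, so keep E → ε.
Add the nullable-subset variants: E → F F gives F F | F. F → T T E gives T T E | T T. T → s F gives s F | s.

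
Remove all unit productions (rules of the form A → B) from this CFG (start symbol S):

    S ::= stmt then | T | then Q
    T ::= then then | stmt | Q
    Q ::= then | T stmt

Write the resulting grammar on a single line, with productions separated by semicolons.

Unit pairs: S ⇒* {Q, T}; T ⇒* {Q}.
Replace each nonterminal's rules with the union of the non-unit rules of every nonterminal it unit-derives.

S ::= stmt then | then Q | then | T stmt | then then | stmt; T ::= then | T stmt | then then | stmt; Q ::= then | T stmt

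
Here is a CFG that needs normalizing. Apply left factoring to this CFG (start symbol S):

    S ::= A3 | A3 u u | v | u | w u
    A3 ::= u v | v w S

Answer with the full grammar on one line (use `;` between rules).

S ::= v | u | w u | A3 S'; A3 ::= u v | v w S; S' ::= ε | u u

S has alternatives sharing prefix 'A3': factor to S → A3 S' with S' → ε | u u.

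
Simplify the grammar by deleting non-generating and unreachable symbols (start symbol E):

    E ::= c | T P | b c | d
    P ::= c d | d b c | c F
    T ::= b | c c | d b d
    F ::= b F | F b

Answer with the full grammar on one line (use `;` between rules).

Generating nonterminals: {E, P, T}.
Reachable from E after that: {E, P, T}.
Removed useless symbols: {F} and every production mentioning them.

E ::= c | T P | b c | d; P ::= c d | d b c; T ::= b | c c | d b d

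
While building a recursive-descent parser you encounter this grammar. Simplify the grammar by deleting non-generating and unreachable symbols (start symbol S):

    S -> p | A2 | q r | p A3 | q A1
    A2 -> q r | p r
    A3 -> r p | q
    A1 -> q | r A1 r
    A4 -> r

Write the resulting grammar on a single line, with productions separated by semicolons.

S -> p | A2 | q r | p A3 | q A1; A2 -> q r | p r; A3 -> r p | q; A1 -> q | r A1 r

Generating nonterminals: {A1, A2, A3, A4, S}.
Reachable from S after that: {A1, A2, A3, S}.
Removed useless symbols: {A4} and every production mentioning them.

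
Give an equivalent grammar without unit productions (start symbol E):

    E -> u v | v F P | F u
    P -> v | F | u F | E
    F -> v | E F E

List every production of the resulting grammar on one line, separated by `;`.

Unit pairs: P ⇒* {E, F}.
For each unit pair (A, B), copy every non-unit production of B to A, then drop all unit productions.

E -> u v | v F P | F u; P -> u v | v F P | F u | v | E F E | u F; F -> v | E F E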